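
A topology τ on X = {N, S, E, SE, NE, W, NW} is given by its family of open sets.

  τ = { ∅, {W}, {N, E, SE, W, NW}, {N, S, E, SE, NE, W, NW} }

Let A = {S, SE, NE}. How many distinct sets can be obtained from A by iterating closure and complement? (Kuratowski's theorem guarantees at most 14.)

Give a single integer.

6

complement {N, E, W, NW}; its interior {W}; cl(A) = X∖{W} = {N, S, E, SE, NE, NW}
With k = closure, c = complement:
  1. A     = {S, SE, NE}
  2. kA    = {N, S, E, SE, NE, NW}
  3. cA    = {N, E, W, NW}
  4. ckA   = {W}
  5. kcA   = {N, S, E, SE, NE, W, NW}
  6. ckcA  = ∅
k, c of each give nothing new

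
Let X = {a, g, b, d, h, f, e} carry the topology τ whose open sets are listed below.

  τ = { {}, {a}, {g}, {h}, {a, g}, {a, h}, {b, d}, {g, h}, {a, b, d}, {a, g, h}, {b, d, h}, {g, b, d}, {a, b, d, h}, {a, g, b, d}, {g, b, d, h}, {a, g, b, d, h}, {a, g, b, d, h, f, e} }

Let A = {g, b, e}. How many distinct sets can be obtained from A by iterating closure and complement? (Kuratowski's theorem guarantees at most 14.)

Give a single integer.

10

closure: X∖int(X∖A) = X∖{a, h} = {g, b, d, f, e}
Let k=closure and c=complement:
  1. A     = {g, b, e}
  2. kA    = {g, b, d, f, e}
  3. cA    = {a, d, h, f}
  4. ckA   = {a, h}
  5. kcA   = {a, b, d, h, f, e}
  6. kckA  = {a, h, f, e}
  7. ckcA  = {g}
  8. ckckA = {g, b, d}
  9. kckcA = {g, f, e}
  10. ckckcA = {a, b, d, h}
— saturated at 10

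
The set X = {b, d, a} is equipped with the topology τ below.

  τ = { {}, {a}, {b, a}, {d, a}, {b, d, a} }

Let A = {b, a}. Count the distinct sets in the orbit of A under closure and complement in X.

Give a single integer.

4

cl via duality: int({d}) = {}, so X∖{} = {b, d, a}
Write k for closure, c for complement:
  1. A     = {b, a}
  2. kA    = {b, d, a}
  3. cA    = {d}
  4. ckA   = {}
applying k or c yields no new set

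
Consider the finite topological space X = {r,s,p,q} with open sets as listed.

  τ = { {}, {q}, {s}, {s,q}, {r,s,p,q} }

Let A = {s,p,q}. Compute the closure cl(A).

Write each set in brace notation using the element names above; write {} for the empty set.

{r,s,p,q}

complement {r}; its interior {}; cl(A) = X∖{} = {r,s,p,q}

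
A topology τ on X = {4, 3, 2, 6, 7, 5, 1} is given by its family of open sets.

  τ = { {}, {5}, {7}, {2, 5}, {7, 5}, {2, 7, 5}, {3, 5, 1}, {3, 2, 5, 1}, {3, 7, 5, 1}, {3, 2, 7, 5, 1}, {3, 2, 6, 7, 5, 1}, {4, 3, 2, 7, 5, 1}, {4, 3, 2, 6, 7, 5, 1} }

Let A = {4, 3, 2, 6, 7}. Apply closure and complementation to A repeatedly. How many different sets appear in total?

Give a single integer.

closure: X∖int(X∖A) = X∖{5} = {4, 3, 2, 6, 7, 1}
Let k=closure and c=complement:
  1. A     = {4, 3, 2, 6, 7}
  2. kA    = {4, 3, 2, 6, 7, 1}
  3. cA    = {5, 1}
  4. ckA   = {5}
  5. kcA   = {4, 3, 2, 6, 5, 1}
  6. ckcA  = {7}
  7. kckcA = {4, 6, 7}
  8. ckckcA = {3, 2, 5, 1}
— saturated at 8

8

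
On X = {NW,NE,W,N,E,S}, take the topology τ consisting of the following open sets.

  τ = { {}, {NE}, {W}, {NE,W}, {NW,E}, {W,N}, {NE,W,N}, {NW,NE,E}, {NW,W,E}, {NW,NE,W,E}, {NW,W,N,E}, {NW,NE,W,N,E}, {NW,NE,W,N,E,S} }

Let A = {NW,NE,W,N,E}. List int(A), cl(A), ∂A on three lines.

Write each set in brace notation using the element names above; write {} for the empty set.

interior: largest open inside A is {NW,NE,W,N,E} (from {}, {NE}, {W}, {NW,E}, {NE,W}, {W,N}, {NW,NE,E}, {NW,W,E}, {NE,W,N}, {NW,W,N,E}, {NW,NE,W,E}, {NW,NE,W,N,E})
cl via duality: int({S}) = {}, so X∖{} = {NW,NE,W,N,E,S}
cl∖int = {S}

int(A) = {NW,NE,W,N,E}
cl(A)  = {NW,NE,W,N,E,S}
∂A     = {S}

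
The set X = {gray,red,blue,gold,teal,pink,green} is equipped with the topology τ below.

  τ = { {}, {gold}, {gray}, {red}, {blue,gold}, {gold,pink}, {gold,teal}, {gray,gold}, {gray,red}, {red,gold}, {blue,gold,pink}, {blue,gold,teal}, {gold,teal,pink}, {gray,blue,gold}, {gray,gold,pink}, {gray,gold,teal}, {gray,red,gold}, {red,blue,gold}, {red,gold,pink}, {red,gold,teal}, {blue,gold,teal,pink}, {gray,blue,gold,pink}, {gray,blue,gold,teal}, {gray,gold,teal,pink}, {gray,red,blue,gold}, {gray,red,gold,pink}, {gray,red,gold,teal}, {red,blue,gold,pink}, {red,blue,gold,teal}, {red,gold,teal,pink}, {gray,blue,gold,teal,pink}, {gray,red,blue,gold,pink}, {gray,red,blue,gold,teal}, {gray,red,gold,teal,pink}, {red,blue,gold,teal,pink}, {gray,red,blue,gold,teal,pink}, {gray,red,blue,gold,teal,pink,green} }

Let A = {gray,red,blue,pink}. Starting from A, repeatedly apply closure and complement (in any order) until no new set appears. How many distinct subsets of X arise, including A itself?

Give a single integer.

closure: X∖int(X∖A) = X∖{gold,teal} = {gray,red,blue,pink,green}
Let k=closure and c=complement:
  1. A     = {gray,red,blue,pink}
  2. kA    = {gray,red,blue,pink,green}
  3. cA    = {gold,teal,green}
  4. ckA   = {gold,teal}
  5. kcA   = {blue,gold,teal,pink,green}
  6. ckcA  = {gray,red}
  7. kckcA = {gray,red,green}
  8. ckckcA = {blue,gold,teal,pink}
— saturated at 8

8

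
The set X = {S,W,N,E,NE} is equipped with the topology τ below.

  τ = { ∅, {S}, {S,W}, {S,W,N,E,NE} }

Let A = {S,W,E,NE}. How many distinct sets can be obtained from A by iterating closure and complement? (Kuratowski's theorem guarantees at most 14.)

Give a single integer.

6

X∖A={N}, int(X∖A)=∅, hence cl(A)={S,W,N,E,NE}
Orbit (k=closure, c=complement):
  1. A     = {S,W,E,NE}
  2. kA    = {S,W,N,E,NE}
  3. cA    = {N}
  4. ckA   = ∅
  5. kcA   = {N,E,NE}
  6. ckcA  = {S,W}
(closed under both — stop)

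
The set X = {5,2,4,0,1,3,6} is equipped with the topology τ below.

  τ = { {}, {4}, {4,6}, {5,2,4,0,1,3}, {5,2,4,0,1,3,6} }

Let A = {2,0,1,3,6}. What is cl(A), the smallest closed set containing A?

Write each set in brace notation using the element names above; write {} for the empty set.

closure: X∖int(X∖A) = X∖{4} = {5,2,0,1,3,6}

{5,2,0,1,3,6}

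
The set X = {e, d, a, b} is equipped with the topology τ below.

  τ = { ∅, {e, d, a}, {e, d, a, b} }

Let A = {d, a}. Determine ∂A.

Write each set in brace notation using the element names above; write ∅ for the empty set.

{e, d, a, b}

opens ⊆ A: ∅; union → int = ∅
complement {e, b}; its interior ∅; cl(A) = X∖∅ = {e, d, a, b}
boundary = {e, d, a, b} ∖ ∅ = {e, d, a, b}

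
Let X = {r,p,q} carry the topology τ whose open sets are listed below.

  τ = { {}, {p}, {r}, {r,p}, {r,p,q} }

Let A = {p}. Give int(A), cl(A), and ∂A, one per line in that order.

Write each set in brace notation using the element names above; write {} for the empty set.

U open, U⊆A: {}, {p}. int(A) = ⋃ = {p}
X∖A={r,q}, int(X∖A)={r}, hence cl(A)={p,q}
∂A: remove int from cl → {q}

int(A) = {p}
cl(A)  = {p,q}
∂A     = {q}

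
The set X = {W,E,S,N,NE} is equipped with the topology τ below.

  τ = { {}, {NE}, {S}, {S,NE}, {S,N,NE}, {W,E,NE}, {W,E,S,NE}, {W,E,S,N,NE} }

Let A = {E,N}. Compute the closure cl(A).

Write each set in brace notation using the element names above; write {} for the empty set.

closure: X∖int(X∖A) = X∖{S,NE} = {W,E,N}

{W,E,N}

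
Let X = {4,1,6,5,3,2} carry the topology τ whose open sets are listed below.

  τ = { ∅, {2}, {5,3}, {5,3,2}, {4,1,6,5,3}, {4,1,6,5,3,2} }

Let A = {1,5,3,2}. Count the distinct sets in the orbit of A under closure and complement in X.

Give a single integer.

6

closure: X∖int(X∖A) = X∖∅ = {4,1,6,5,3,2}
Let k=closure and c=complement:
  1. A     = {1,5,3,2}
  2. kA    = {4,1,6,5,3,2}
  3. cA    = {4,6}
  4. ckA   = ∅
  5. kcA   = {4,1,6}
  6. ckcA  = {5,3,2}
— saturated at 6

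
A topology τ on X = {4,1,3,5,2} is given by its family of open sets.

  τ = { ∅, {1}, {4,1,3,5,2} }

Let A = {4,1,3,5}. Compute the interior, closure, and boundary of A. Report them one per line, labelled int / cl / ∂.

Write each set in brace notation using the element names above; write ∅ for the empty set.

int(A) = {1}
cl(A)  = {4,1,3,5,2}
∂A     = {4,3,5,2}

U open, U⊆A: ∅, {1}. int(A) = ⋃ = {1}
X∖A={2}, int(X∖A)=∅, hence cl(A)={4,1,3,5,2}
∂A: remove int from cl → {4,3,5,2}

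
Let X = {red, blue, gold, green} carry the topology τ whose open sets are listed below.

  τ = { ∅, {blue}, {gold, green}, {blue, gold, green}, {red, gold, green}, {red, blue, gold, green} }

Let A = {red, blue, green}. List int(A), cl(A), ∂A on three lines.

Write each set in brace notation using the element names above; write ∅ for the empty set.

int(A) = {blue}
cl(A)  = {red, blue, gold, green}
∂A     = {red, gold, green}

open subsets of A: ∅, {blue}; so int(A) = {blue}
closure: X∖int(X∖A) = X∖∅ = {red, blue, gold, green}
∂A = {red, blue, gold, green} minus {blue} = {red, gold, green}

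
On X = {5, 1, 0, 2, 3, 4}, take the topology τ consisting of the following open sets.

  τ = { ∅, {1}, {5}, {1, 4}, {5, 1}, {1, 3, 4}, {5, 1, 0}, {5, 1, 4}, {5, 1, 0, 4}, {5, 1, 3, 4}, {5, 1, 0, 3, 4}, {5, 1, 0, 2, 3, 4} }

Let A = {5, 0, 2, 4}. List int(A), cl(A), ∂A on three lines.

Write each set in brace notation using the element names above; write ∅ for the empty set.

int(A) = {5}
cl(A)  = {5, 0, 2, 3, 4}
∂A     = {0, 2, 3, 4}

interior: largest open inside A is {5} (from ∅, {5})
cl via duality: int({1, 3}) = {1}, so X∖{1} = {5, 0, 2, 3, 4}
cl∖int = {0, 2, 3, 4}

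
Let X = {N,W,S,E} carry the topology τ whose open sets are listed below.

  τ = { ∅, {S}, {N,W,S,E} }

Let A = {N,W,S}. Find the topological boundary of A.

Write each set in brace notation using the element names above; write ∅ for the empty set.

opens ⊆ A: ∅, {S}; union → int = {S}
complement {E}; its interior ∅; cl(A) = X∖∅ = {N,W,S,E}
boundary = {N,W,S,E} ∖ {S} = {N,W,E}

{N,W,E}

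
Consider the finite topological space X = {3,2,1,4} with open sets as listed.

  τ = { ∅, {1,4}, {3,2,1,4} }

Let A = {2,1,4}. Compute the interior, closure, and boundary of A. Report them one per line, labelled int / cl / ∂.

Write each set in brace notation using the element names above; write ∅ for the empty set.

interior: largest open inside A is {1,4} (from ∅, {1,4})
cl via duality: int({3}) = ∅, so X∖∅ = {3,2,1,4}
cl∖int = {3,2}

int(A) = {1,4}
cl(A)  = {3,2,1,4}
∂A     = {3,2}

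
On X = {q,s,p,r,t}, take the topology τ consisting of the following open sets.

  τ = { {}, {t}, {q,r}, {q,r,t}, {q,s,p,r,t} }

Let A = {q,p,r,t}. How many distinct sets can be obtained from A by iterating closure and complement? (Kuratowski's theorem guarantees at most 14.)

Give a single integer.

closure: X∖int(X∖A) = X∖{} = {q,s,p,r,t}
Let k=closure and c=complement:
  1. A     = {q,p,r,t}
  2. kA    = {q,s,p,r,t}
  3. cA    = {s}
  4. ckA   = {}
  5. kcA   = {s,p}
  6. ckcA  = {q,r,t}
— saturated at 6

6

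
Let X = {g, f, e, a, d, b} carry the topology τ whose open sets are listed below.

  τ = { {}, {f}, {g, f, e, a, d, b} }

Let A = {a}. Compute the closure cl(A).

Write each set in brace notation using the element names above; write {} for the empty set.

{g, e, a, d, b}

complement {g, f, e, d, b}; its interior {f}; cl(A) = X∖{f} = {g, e, a, d, b}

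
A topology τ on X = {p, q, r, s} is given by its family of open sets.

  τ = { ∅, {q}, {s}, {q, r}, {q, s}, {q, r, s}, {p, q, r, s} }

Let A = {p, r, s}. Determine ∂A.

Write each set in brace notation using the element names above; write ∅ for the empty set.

{p, r}

open subsets of A: ∅, {s}; so int(A) = {s}
closure: X∖int(X∖A) = X∖{q} = {p, r, s}
∂A = {p, r, s} minus {s} = {p, r}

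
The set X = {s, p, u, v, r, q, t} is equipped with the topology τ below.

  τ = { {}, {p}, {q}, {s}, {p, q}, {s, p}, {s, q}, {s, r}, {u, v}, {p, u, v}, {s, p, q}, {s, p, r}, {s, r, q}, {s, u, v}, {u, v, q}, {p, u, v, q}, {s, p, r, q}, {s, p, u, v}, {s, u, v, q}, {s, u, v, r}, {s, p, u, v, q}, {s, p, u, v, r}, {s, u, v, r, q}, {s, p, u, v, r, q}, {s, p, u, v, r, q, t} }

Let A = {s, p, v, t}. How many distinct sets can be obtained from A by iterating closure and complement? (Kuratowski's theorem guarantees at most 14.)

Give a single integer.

12

complement {u, r, q}; its interior {q}; cl(A) = X∖{q} = {s, p, u, v, r, t}
With k = closure, c = complement:
  1. A     = {s, p, v, t}
  2. kA    = {s, p, u, v, r, t}
  3. cA    = {u, r, q}
  4. ckA   = {q}
  5. kcA   = {u, v, r, q, t}
  6. kckA  = {q, t}
  7. ckcA  = {s, p}
  8. ckckA = {s, p, u, v, r}
  9. kckcA = {s, p, r, t}
  10. ckckcA = {u, v, q}
  11. kckckcA = {u, v, q, t}
  12. ckckckcA = {s, p, r}
k, c of each give nothing new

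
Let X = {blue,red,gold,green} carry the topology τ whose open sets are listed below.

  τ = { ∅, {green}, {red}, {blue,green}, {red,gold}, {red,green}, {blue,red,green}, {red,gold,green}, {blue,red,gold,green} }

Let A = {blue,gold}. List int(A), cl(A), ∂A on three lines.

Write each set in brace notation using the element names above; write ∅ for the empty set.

int(A) = ∅
cl(A)  = {blue,gold}
∂A     = {blue,gold}

opens ⊆ A: ∅; union → int = ∅
complement {red,green}; its interior {red,green}; cl(A) = X∖{red,green} = {blue,gold}
boundary = {blue,gold} ∖ ∅ = {blue,gold}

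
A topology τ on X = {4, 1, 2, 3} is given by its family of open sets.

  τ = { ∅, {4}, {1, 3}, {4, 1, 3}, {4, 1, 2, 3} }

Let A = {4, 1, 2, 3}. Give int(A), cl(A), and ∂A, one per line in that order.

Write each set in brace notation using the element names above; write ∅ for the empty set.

int(A) = {4, 1, 2, 3}
cl(A)  = {4, 1, 2, 3}
∂A     = ∅

opens ⊆ A: ∅, {4}, {1, 3}, {4, 1, 3}, {4, 1, 2, 3}; union → int = {4, 1, 2, 3}
complement ∅; its interior ∅; cl(A) = X∖∅ = {4, 1, 2, 3}
boundary = {4, 1, 2, 3} ∖ {4, 1, 2, 3} = ∅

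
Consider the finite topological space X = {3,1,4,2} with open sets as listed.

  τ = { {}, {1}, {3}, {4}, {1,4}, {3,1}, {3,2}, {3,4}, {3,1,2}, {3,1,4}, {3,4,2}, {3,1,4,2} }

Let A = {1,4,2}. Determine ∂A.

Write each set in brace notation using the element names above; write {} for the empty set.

{2}

interior: largest open inside A is {1,4} (from {}, {4}, {1}, {1,4})
cl via duality: int({3}) = {3}, so X∖{3} = {1,4,2}
cl∖int = {2}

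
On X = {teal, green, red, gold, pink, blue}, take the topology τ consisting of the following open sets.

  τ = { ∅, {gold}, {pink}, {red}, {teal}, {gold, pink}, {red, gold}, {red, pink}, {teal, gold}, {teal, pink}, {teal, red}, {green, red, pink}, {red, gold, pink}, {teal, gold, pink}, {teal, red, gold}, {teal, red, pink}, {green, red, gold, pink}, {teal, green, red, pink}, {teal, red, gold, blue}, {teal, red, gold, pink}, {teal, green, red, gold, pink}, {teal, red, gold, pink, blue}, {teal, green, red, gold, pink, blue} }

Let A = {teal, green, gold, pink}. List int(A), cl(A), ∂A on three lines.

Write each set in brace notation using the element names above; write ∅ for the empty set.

int(A) = {teal, gold, pink}
cl(A)  = {teal, green, gold, pink, blue}
∂A     = {green, blue}

interior: largest open inside A is {teal, gold, pink} (from ∅, {gold}, {pink}, {teal}, {gold, pink}, {teal, gold}, {teal, pink}, {teal, gold, pink})
cl via duality: int({red, blue}) = {red}, so X∖{red} = {teal, green, gold, pink, blue}
cl∖int = {green, blue}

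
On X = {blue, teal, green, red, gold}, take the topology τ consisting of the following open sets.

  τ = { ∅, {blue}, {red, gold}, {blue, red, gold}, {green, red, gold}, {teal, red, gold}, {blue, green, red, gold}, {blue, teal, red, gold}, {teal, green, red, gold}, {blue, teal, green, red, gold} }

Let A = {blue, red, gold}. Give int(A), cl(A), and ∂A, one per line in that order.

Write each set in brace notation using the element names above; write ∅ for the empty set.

open subsets of A: ∅, {blue}, {red, gold}, {blue, red, gold}; so int(A) = {blue, red, gold}
closure: X∖int(X∖A) = X∖∅ = {blue, teal, green, red, gold}
∂A = {blue, teal, green, red, gold} minus {blue, red, gold} = {teal, green}

int(A) = {blue, red, gold}
cl(A)  = {blue, teal, green, red, gold}
∂A     = {teal, green}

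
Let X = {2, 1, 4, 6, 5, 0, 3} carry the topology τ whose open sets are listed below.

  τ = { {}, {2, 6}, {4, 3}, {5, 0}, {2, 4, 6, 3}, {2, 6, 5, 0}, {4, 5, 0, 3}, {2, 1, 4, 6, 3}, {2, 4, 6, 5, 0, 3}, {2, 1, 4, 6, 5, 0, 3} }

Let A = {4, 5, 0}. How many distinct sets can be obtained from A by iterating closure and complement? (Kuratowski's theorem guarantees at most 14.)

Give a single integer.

cl via duality: int({2, 1, 6, 3}) = {2, 6}, so X∖{2, 6} = {1, 4, 5, 0, 3}
Write k for closure, c for complement:
  1. A     = {4, 5, 0}
  2. kA    = {1, 4, 5, 0, 3}
  3. cA    = {2, 1, 6, 3}
  4. ckA   = {2, 6}
  5. kcA   = {2, 1, 4, 6, 3}
  6. kckA  = {2, 1, 6}
  7. ckcA  = {5, 0}
  8. ckckA = {4, 5, 0, 3}
applying k or c yields no new set

8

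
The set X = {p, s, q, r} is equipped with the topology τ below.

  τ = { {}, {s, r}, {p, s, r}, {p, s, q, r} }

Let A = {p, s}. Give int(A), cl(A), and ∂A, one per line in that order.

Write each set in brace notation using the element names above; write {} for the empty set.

U open, U⊆A: {}. int(A) = ⋃ = {}
X∖A={q, r}, int(X∖A)={}, hence cl(A)={p, s, q, r}
∂A: remove int from cl → {p, s, q, r}

int(A) = {}
cl(A)  = {p, s, q, r}
∂A     = {p, s, q, r}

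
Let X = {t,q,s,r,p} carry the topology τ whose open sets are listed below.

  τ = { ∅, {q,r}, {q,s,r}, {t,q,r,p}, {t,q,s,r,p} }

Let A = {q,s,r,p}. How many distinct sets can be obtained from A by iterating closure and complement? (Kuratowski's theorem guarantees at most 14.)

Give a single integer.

6

closure: X∖int(X∖A) = X∖∅ = {t,q,s,r,p}
Let k=closure and c=complement:
  1. A     = {q,s,r,p}
  2. kA    = {t,q,s,r,p}
  3. cA    = {t}
  4. ckA   = ∅
  5. kcA   = {t,p}
  6. ckcA  = {q,s,r}
— saturated at 6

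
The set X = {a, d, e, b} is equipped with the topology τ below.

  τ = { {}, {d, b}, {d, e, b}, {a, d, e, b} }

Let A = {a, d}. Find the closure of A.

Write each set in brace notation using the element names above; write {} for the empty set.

closure: X∖int(X∖A) = X∖{} = {a, d, e, b}

{a, d, e, b}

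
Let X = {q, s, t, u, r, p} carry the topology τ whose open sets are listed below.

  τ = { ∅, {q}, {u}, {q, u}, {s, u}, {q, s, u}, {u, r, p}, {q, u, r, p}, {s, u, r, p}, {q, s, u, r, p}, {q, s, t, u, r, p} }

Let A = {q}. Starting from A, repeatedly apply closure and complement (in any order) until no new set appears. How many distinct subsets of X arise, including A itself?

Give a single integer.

4

X∖A={s, t, u, r, p}, int(X∖A)={s, u, r, p}, hence cl(A)={q, t}
Orbit (k=closure, c=complement):
  1. A     = {q}
  2. kA    = {q, t}
  3. cA    = {s, t, u, r, p}
  4. ckA   = {s, u, r, p}
(closed under both — stop)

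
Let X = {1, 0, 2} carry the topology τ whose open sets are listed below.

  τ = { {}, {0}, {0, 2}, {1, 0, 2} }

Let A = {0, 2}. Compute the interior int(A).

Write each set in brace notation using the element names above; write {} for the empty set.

opens ⊆ A: {}, {0}, {0, 2}; union → int = {0, 2}

{0, 2}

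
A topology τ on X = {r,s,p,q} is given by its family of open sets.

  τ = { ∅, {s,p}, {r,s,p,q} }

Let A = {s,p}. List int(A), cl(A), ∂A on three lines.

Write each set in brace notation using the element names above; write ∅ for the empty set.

int(A) = {s,p}
cl(A)  = {r,s,p,q}
∂A     = {r,q}

opens ⊆ A: ∅, {s,p}; union → int = {s,p}
complement {r,q}; its interior ∅; cl(A) = X∖∅ = {r,s,p,q}
boundary = {r,s,p,q} ∖ {s,p} = {r,q}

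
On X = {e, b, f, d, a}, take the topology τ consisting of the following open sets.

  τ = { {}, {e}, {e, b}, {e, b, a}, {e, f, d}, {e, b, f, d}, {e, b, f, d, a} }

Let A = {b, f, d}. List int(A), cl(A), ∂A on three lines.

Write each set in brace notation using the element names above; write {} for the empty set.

opens ⊆ A: {}; union → int = {}
complement {e, a}; its interior {e}; cl(A) = X∖{e} = {b, f, d, a}
boundary = {b, f, d, a} ∖ {} = {b, f, d, a}

int(A) = {}
cl(A)  = {b, f, d, a}
∂A     = {b, f, d, a}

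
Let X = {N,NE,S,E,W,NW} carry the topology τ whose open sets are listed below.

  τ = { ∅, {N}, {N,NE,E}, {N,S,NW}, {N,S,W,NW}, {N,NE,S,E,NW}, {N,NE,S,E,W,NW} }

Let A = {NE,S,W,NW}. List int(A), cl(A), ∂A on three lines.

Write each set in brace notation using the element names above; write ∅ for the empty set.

interior: largest open inside A is ∅ (from ∅)
cl via duality: int({N,E}) = {N}, so X∖{N} = {NE,S,E,W,NW}
cl∖int = {NE,S,E,W,NW}

int(A) = ∅
cl(A)  = {NE,S,E,W,NW}
∂A     = {NE,S,E,W,NW}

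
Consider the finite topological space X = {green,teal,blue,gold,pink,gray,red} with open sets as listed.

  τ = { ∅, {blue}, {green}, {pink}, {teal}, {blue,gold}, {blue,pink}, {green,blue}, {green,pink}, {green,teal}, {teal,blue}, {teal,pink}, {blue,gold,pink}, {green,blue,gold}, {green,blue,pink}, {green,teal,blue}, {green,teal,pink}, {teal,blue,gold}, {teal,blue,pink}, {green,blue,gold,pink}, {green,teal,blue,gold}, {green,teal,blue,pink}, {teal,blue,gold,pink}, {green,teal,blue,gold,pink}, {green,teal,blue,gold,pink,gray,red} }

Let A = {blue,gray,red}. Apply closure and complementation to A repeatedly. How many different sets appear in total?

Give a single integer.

complement {green,teal,gold,pink}; its interior {green,teal,pink}; cl(A) = X∖{green,teal,pink} = {blue,gold,gray,red}
With k = closure, c = complement:
  1. A     = {blue,gray,red}
  2. kA    = {blue,gold,gray,red}
  3. cA    = {green,teal,gold,pink}
  4. ckA   = {green,teal,pink}
  5. kcA   = {green,teal,gold,pink,gray,red}
  6. kckA  = {green,teal,pink,gray,red}
  7. ckcA  = {blue}
  8. ckckA = {blue,gold}
k, c of each give nothing new

8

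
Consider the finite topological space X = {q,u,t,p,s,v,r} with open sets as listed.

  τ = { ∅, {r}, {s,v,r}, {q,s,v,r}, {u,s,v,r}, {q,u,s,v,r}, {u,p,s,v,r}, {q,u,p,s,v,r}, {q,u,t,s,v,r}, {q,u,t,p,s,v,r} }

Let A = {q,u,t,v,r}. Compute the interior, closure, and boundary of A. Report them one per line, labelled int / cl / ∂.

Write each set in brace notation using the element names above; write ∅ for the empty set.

open subsets of A: ∅, {r}; so int(A) = {r}
closure: X∖int(X∖A) = X∖∅ = {q,u,t,p,s,v,r}
∂A = {q,u,t,p,s,v,r} minus {r} = {q,u,t,p,s,v}

int(A) = {r}
cl(A)  = {q,u,t,p,s,v,r}
∂A     = {q,u,t,p,s,v}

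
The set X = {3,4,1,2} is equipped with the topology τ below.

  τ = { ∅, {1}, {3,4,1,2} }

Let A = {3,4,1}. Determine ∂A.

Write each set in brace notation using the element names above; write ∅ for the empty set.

{3,4,2}

U open, U⊆A: ∅, {1}. int(A) = ⋃ = {1}
X∖A={2}, int(X∖A)=∅, hence cl(A)={3,4,1,2}
∂A: remove int from cl → {3,4,2}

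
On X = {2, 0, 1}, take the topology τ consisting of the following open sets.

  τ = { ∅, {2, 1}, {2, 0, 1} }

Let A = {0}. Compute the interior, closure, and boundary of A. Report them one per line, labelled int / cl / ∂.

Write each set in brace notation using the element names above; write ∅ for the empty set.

open subsets of A: ∅; so int(A) = ∅
closure: X∖int(X∖A) = X∖{2, 1} = {0}
∂A = {0} minus ∅ = {0}

int(A) = ∅
cl(A)  = {0}
∂A     = {0}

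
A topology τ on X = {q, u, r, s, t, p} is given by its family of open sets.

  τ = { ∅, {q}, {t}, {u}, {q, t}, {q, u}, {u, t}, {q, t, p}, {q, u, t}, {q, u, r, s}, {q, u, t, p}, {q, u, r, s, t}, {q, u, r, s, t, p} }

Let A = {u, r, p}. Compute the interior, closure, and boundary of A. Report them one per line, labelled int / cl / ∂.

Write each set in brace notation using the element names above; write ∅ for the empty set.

int(A) = {u}
cl(A)  = {u, r, s, p}
∂A     = {r, s, p}

U open, U⊆A: ∅, {u}. int(A) = ⋃ = {u}
X∖A={q, s, t}, int(X∖A)={q, t}, hence cl(A)={u, r, s, p}
∂A: remove int from cl → {r, s, p}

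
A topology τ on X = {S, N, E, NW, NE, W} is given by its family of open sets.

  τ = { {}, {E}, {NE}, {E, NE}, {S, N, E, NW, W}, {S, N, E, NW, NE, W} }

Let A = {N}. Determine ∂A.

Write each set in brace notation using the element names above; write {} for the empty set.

{S, N, NW, W}

open subsets of A: {}; so int(A) = {}
closure: X∖int(X∖A) = X∖{E, NE} = {S, N, NW, W}
∂A = {S, N, NW, W} minus {} = {S, N, NW, W}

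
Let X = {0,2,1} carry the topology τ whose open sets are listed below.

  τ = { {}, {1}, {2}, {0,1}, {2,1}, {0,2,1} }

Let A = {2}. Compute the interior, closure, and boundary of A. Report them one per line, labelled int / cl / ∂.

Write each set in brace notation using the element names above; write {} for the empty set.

opens ⊆ A: {}, {2}; union → int = {2}
complement {0,1}; its interior {0,1}; cl(A) = X∖{0,1} = {2}
boundary = {2} ∖ {2} = {}

int(A) = {2}
cl(A)  = {2}
∂A     = {}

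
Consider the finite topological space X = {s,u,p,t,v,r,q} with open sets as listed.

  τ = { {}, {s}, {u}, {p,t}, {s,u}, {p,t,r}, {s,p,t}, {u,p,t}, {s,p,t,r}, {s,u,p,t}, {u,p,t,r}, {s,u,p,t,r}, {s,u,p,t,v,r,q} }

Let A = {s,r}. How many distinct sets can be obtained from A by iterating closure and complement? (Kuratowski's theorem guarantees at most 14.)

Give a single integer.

8

cl via duality: int({u,p,t,v,q}) = {u,p,t}, so X∖{u,p,t} = {s,v,r,q}
Write k for closure, c for complement:
  1. A     = {s,r}
  2. kA    = {s,v,r,q}
  3. cA    = {u,p,t,v,q}
  4. ckA   = {u,p,t}
  5. kcA   = {u,p,t,v,r,q}
  6. ckcA  = {s}
  7. kckcA = {s,v,q}
  8. ckckcA = {u,p,t,r}
applying k or c yields no new set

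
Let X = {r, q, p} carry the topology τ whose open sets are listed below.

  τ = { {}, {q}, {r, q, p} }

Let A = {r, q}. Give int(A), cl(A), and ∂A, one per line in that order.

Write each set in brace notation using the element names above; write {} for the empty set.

opens ⊆ A: {}, {q}; union → int = {q}
complement {p}; its interior {}; cl(A) = X∖{} = {r, q, p}
boundary = {r, q, p} ∖ {q} = {r, p}

int(A) = {q}
cl(A)  = {r, q, p}
∂A     = {r, p}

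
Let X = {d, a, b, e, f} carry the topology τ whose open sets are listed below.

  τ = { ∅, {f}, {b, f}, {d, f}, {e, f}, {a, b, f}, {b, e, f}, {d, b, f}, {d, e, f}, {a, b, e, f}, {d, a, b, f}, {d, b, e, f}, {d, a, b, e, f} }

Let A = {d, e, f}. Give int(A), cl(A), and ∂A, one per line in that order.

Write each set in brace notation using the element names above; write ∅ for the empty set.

int(A) = {d, e, f}
cl(A)  = {d, a, b, e, f}
∂A     = {a, b}

interior: largest open inside A is {d, e, f} (from ∅, {f}, {d, f}, {e, f}, {d, e, f})
cl via duality: int({a, b}) = ∅, so X∖∅ = {d, a, b, e, f}
cl∖int = {a, b}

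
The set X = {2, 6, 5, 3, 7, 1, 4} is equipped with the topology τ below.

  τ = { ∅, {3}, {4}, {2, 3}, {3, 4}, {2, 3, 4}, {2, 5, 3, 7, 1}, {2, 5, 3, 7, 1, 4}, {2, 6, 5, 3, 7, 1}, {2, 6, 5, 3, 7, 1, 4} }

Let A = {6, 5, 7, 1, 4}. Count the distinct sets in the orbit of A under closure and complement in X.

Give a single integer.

closure: X∖int(X∖A) = X∖{2, 3} = {6, 5, 7, 1, 4}
Let k=closure and c=complement:
  1. A     = {6, 5, 7, 1, 4}
  2. cA    = {2, 3}
  3. kcA   = {2, 6, 5, 3, 7, 1}
  4. ckcA  = {4}
— saturated at 4

4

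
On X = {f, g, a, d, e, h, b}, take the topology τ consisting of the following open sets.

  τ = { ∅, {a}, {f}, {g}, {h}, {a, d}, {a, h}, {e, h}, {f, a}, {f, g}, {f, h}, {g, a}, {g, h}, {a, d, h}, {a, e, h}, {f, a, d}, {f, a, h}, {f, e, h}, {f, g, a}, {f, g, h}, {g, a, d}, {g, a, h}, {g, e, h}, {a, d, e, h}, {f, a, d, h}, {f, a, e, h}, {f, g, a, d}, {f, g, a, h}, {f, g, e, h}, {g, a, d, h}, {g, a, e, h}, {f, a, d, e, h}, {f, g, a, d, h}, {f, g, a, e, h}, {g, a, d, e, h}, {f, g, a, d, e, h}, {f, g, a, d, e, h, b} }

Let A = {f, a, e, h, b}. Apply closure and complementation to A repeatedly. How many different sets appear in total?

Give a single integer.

closure: X∖int(X∖A) = X∖{g} = {f, a, d, e, h, b}
Let k=closure and c=complement:
  1. A     = {f, a, e, h, b}
  2. kA    = {f, a, d, e, h, b}
  3. cA    = {g, d}
  4. ckA   = {g}
  5. kcA   = {g, d, b}
  6. kckA  = {g, b}
  7. ckcA  = {f, a, e, h}
  8. ckckA = {f, a, d, e, h}
— saturated at 8

8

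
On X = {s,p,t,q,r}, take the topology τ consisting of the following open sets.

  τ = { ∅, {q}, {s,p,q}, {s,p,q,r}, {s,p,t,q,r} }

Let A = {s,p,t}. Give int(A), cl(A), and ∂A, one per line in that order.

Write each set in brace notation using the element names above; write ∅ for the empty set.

int(A) = ∅
cl(A)  = {s,p,t,r}
∂A     = {s,p,t,r}

interior: largest open inside A is ∅ (from ∅)
cl via duality: int({q,r}) = {q}, so X∖{q} = {s,p,t,r}
cl∖int = {s,p,t,r}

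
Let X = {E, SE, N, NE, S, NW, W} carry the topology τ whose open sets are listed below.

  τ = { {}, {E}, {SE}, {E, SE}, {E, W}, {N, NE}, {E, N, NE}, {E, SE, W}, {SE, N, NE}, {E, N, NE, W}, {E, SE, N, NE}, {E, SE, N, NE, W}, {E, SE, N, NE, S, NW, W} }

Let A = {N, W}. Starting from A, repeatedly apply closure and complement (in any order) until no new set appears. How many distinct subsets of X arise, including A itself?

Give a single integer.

10

cl via duality: int({E, SE, NE, S, NW}) = {E, SE}, so X∖{E, SE} = {N, NE, S, NW, W}
Write k for closure, c for complement:
  1. A     = {N, W}
  2. kA    = {N, NE, S, NW, W}
  3. cA    = {E, SE, NE, S, NW}
  4. ckA   = {E, SE}
  5. kcA   = {E, SE, N, NE, S, NW, W}
  6. kckA  = {E, SE, S, NW, W}
  7. ckcA  = {}
  8. ckckA = {N, NE}
  9. kckckA = {N, NE, S, NW}
  10. ckckckA = {E, SE, W}
applying k or c yields no new set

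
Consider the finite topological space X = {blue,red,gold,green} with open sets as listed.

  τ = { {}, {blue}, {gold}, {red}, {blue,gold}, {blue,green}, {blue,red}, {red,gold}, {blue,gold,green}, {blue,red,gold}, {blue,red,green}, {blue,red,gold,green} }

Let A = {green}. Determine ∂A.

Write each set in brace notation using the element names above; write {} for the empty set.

open subsets of A: {}; so int(A) = {}
closure: X∖int(X∖A) = X∖{blue,red,gold} = {green}
∂A = {green} minus {} = {green}

{green}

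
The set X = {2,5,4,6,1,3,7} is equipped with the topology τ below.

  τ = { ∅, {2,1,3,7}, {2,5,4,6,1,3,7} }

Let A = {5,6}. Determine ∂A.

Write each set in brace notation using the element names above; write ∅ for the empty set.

opens ⊆ A: ∅; union → int = ∅
complement {2,4,1,3,7}; its interior {2,1,3,7}; cl(A) = X∖{2,1,3,7} = {5,4,6}
boundary = {5,4,6} ∖ ∅ = {5,4,6}

{5,4,6}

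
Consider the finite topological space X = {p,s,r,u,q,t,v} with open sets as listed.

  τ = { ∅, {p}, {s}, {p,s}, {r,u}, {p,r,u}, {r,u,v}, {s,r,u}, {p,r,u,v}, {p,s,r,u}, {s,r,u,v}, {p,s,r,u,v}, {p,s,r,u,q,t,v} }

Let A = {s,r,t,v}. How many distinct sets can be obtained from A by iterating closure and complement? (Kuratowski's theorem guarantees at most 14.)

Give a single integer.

10

complement {p,u,q}; its interior {p}; cl(A) = X∖{p} = {s,r,u,q,t,v}
With k = closure, c = complement:
  1. A     = {s,r,t,v}
  2. kA    = {s,r,u,q,t,v}
  3. cA    = {p,u,q}
  4. ckA   = {p}
  5. kcA   = {p,r,u,q,t,v}
  6. kckA  = {p,q,t}
  7. ckcA  = {s}
  8. ckckA = {s,r,u,v}
  9. kckcA = {s,q,t}
  10. ckckcA = {p,r,u,v}
k, c of each give nothing new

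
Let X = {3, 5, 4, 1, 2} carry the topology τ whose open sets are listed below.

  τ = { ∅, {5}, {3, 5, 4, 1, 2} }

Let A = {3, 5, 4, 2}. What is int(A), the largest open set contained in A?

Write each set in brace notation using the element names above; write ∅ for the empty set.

interior: largest open inside A is {5} (from ∅, {5})

{5}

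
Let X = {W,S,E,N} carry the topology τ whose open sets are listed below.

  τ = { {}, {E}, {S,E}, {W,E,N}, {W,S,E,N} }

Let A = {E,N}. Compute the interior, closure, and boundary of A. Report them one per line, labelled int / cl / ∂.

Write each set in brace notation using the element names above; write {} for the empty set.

open subsets of A: {}, {E}; so int(A) = {E}
closure: X∖int(X∖A) = X∖{} = {W,S,E,N}
∂A = {W,S,E,N} minus {E} = {W,S,N}

int(A) = {E}
cl(A)  = {W,S,E,N}
∂A     = {W,S,N}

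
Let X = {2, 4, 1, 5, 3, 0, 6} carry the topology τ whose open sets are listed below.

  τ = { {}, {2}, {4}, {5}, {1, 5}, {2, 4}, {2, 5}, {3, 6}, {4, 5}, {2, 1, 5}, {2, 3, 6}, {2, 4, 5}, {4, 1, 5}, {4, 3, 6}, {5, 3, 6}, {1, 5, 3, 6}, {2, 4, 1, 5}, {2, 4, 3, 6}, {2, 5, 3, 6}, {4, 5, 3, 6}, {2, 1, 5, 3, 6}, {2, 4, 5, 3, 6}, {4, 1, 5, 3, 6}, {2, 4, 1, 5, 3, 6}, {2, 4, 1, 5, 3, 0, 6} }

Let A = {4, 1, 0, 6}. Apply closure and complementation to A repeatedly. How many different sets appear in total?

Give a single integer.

X∖A={2, 5, 3}, int(X∖A)={2, 5}, hence cl(A)={4, 1, 3, 0, 6}
Orbit (k=closure, c=complement):
  1. A     = {4, 1, 0, 6}
  2. kA    = {4, 1, 3, 0, 6}
  3. cA    = {2, 5, 3}
  4. ckA   = {2, 5}
  5. kcA   = {2, 1, 5, 3, 0, 6}
  6. kckA  = {2, 1, 5, 0}
  7. ckcA  = {4}
  8. ckckA = {4, 3, 6}
  9. kckcA = {4, 0}
  10. kckckA = {4, 3, 0, 6}
  11. ckckcA = {2, 1, 5, 3, 6}
  12. ckckckA = {2, 1, 5}
(closed under both — stop)

12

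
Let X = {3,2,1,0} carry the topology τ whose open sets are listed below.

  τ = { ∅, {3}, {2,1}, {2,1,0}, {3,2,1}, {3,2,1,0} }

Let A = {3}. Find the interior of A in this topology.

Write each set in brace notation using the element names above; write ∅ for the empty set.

U open, U⊆A: ∅, {3}. int(A) = ⋃ = {3}

{3}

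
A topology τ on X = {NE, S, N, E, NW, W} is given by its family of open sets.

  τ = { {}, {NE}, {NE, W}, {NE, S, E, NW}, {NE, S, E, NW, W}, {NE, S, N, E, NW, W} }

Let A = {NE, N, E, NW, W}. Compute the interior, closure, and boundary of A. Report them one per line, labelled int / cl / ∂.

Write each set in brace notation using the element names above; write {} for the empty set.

int(A) = {NE, W}
cl(A)  = {NE, S, N, E, NW, W}
∂A     = {S, N, E, NW}

opens ⊆ A: {}, {NE}, {NE, W}; union → int = {NE, W}
complement {S}; its interior {}; cl(A) = X∖{} = {NE, S, N, E, NW, W}
boundary = {NE, S, N, E, NW, W} ∖ {NE, W} = {S, N, E, NW}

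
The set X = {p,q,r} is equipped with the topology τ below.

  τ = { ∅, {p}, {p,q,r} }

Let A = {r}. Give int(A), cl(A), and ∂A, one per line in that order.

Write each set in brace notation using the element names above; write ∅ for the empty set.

int(A) = ∅
cl(A)  = {q,r}
∂A     = {q,r}

opens ⊆ A: ∅; union → int = ∅
complement {p,q}; its interior {p}; cl(A) = X∖{p} = {q,r}
boundary = {q,r} ∖ ∅ = {q,r}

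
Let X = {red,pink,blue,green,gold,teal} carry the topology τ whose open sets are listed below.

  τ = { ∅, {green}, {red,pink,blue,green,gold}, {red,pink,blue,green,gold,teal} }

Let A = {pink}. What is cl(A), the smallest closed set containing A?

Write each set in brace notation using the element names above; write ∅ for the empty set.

X∖A={red,blue,green,gold,teal}, int(X∖A)={green}, hence cl(A)={red,pink,blue,gold,teal}

{red,pink,blue,gold,teal}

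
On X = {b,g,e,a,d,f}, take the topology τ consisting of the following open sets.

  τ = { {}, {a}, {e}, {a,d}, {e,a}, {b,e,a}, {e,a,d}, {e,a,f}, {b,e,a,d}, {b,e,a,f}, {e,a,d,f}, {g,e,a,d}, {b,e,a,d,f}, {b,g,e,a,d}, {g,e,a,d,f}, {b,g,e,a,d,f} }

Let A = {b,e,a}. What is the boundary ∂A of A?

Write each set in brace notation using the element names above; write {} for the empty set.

interior: largest open inside A is {b,e,a} (from {}, {a}, {e}, {e,a}, {b,e,a})
cl via duality: int({g,d,f}) = {}, so X∖{} = {b,g,e,a,d,f}
cl∖int = {g,d,f}

{g,d,f}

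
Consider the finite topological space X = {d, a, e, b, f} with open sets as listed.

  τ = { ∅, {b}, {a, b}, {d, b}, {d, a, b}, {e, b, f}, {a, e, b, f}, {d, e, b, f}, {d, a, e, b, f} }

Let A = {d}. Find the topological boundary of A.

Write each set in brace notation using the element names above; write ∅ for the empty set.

opens ⊆ A: ∅; union → int = ∅
complement {a, e, b, f}; its interior {a, e, b, f}; cl(A) = X∖{a, e, b, f} = {d}
boundary = {d} ∖ ∅ = {d}

{d}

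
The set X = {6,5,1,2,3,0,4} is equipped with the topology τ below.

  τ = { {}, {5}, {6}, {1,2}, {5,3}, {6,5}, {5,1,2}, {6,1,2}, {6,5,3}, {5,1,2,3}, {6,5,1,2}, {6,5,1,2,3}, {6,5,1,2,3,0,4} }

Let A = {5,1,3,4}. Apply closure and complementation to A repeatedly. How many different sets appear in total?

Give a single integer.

10

closure: X∖int(X∖A) = X∖{6} = {5,1,2,3,0,4}
Let k=closure and c=complement:
  1. A     = {5,1,3,4}
  2. kA    = {5,1,2,3,0,4}
  3. cA    = {6,2,0}
  4. ckA   = {6}
  5. kcA   = {6,1,2,0,4}
  6. kckA  = {6,0,4}
  7. ckcA  = {5,3}
  8. ckckA = {5,1,2,3}
  9. kckcA = {5,3,0,4}
  10. ckckcA = {6,1,2}
— saturated at 10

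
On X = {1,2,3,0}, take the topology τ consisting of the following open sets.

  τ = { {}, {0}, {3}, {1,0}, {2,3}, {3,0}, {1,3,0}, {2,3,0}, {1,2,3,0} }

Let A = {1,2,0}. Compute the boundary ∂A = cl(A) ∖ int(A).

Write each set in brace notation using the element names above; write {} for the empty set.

open subsets of A: {}, {0}, {1,0}; so int(A) = {1,0}
closure: X∖int(X∖A) = X∖{3} = {1,2,0}
∂A = {1,2,0} minus {1,0} = {2}

{2}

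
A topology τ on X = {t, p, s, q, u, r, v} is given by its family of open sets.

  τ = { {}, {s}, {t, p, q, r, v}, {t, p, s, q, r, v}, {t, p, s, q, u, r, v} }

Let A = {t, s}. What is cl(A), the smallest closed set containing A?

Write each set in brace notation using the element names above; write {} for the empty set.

{t, p, s, q, u, r, v}

complement {p, q, u, r, v}; its interior {}; cl(A) = X∖{} = {t, p, s, q, u, r, v}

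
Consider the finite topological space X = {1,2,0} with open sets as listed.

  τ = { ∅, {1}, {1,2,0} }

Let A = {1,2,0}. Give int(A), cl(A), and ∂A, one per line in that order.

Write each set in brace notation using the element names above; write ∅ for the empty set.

interior: largest open inside A is {1,2,0} (from ∅, {1}, {1,2,0})
cl via duality: int(∅) = ∅, so X∖∅ = {1,2,0}
cl∖int = ∅

int(A) = {1,2,0}
cl(A)  = {1,2,0}
∂A     = ∅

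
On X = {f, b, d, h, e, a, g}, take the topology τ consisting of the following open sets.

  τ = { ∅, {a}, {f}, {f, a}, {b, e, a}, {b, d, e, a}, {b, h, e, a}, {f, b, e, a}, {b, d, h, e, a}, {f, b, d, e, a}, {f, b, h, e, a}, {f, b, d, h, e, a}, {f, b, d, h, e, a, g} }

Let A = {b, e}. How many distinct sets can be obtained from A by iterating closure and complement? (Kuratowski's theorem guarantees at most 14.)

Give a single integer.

complement {f, d, h, a, g}; its interior {f, a}; cl(A) = X∖{f, a} = {b, d, h, e, g}
With k = closure, c = complement:
  1. A     = {b, e}
  2. kA    = {b, d, h, e, g}
  3. cA    = {f, d, h, a, g}
  4. ckA   = {f, a}
  5. kcA   = {f, b, d, h, e, a, g}
  6. ckcA  = ∅
k, c of each give nothing new

6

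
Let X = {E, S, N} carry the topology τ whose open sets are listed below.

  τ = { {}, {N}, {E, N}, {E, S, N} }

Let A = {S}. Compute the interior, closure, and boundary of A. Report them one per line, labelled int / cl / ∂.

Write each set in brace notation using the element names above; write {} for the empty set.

U open, U⊆A: {}. int(A) = ⋃ = {}
X∖A={E, N}, int(X∖A)={E, N}, hence cl(A)={S}
∂A: remove int from cl → {S}

int(A) = {}
cl(A)  = {S}
∂A     = {S}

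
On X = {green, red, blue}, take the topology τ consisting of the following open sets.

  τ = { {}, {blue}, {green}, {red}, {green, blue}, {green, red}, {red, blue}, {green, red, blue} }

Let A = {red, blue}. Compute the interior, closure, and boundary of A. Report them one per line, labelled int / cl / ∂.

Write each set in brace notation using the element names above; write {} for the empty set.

int(A) = {red, blue}
cl(A)  = {red, blue}
∂A     = {}

open subsets of A: {}, {red}, {blue}, {red, blue}; so int(A) = {red, blue}
closure: X∖int(X∖A) = X∖{green} = {red, blue}
∂A = {red, blue} minus {red, blue} = {}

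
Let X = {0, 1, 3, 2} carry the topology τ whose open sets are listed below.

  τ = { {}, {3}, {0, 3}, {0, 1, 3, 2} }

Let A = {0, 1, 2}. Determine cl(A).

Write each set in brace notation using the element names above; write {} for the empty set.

{0, 1, 2}

complement {3}; its interior {3}; cl(A) = X∖{3} = {0, 1, 2}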